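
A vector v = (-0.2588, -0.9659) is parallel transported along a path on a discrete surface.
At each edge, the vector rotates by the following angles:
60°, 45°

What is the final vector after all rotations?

Total rotation: 60° + 45° = 105°. Final vector: (1, 0)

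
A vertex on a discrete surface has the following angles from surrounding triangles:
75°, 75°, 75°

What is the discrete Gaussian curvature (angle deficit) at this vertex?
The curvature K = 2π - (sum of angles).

Sum of angles = 225°. K = 360° - 225° = 135° = 3π/4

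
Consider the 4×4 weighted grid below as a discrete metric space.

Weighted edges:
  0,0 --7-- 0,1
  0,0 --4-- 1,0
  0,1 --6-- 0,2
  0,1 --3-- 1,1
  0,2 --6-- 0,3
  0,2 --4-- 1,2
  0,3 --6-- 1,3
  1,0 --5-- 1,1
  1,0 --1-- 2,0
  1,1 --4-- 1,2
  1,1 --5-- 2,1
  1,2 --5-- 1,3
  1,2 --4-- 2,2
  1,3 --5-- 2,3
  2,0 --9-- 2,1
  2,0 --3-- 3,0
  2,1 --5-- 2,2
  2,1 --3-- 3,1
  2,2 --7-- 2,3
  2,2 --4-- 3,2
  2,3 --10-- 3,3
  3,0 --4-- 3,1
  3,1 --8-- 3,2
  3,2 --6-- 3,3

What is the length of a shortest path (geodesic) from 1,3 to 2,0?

Shortest path: 1,3 → 1,2 → 1,1 → 1,0 → 2,0, total weight = 15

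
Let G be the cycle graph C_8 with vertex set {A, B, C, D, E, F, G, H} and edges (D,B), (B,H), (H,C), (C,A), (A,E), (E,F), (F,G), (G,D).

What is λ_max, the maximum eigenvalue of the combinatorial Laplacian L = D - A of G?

The cycle graph C_n has Laplacian eigenvalues λ_k = 2 − 2cos(2πk/n), k = 0, 1, …, n−1. Here n = 8:
k=0: 2 − 2cos(0) = 0.0; k=1: 2 − 2cos(π/4) = 0.5858; k=2: 2 − 2cos(π/2) = 2.0; k=3: 2 − 2cos(3π/4) = 3.4142; k=4: 2 − 2cos(π) = 4.0; k=5: 2 − 2cos(5π/4) = 3.4142; k=6: 2 − 2cos(3π/2) = 2.0; k=7: 2 − 2cos(7π/4) = 0.5858.
Laplacian eigenvalues: [0.0, 0.5858, 0.5858, 2.0, 2.0, 3.4142, 3.4142, 4.0]. Largest eigenvalue (spectral radius) = 4.0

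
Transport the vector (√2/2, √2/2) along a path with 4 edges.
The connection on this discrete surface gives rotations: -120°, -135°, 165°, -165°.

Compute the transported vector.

Total rotation: (-120°) + (-135°) + 165° + (-165°) = -255° ≡ 105° (mod 360°). Final vector: (-0.8660, 0.5000)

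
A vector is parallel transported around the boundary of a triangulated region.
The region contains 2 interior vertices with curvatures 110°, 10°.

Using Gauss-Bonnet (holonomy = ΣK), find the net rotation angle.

Holonomy = total enclosed curvature = 110° + 10° = 120°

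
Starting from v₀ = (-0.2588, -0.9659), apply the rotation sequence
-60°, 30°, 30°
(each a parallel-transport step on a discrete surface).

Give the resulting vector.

Total rotation: (-60°) + 30° + 30° = 0°. Final vector: (-0.2588, -0.9659)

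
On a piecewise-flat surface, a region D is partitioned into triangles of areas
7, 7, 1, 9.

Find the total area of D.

7 + 7 + 1 + 9 = 24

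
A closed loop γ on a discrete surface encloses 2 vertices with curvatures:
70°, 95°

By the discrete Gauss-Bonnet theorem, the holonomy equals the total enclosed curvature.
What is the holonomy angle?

Holonomy = total enclosed curvature = 70° + 95° = 165°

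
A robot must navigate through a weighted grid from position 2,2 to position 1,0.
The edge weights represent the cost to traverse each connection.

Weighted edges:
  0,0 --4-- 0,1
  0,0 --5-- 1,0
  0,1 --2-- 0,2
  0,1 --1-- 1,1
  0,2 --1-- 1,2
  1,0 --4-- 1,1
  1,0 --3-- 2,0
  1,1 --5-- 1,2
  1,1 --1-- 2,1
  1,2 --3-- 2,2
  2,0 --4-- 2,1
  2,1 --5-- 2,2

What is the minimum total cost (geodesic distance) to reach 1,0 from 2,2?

Shortest path: 2,2 → 2,1 → 1,1 → 1,0, total weight = 10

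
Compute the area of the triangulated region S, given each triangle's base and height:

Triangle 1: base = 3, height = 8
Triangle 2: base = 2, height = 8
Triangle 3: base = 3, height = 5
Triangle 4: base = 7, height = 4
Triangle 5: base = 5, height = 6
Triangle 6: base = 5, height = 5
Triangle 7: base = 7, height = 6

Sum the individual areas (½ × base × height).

(1/2)×3×8 + (1/2)×2×8 + (1/2)×3×5 + (1/2)×7×4 + (1/2)×5×6 + (1/2)×5×5 + (1/2)×7×6 = 90.0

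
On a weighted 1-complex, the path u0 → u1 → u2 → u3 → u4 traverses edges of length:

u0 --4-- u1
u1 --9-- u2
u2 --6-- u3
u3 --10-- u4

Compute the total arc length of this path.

Arc length = 4 + 9 + 6 + 10 = 29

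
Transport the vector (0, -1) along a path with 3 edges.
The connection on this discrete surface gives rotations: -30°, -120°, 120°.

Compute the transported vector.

Total rotation: (-30°) + (-120°) + 120° = -30°. Final vector: (-0.5000, -0.8660)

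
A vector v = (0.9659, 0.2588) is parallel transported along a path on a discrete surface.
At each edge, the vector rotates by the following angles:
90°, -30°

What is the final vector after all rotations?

Total rotation: 90° + (-30°) = 60°. Final vector: (0.2588, 0.9659)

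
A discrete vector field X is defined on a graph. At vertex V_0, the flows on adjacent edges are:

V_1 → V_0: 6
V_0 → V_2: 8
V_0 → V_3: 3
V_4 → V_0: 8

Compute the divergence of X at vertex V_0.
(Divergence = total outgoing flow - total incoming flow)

Divergence = sum of outgoing flows = (-6) + 8 + 3 + (-8) = -3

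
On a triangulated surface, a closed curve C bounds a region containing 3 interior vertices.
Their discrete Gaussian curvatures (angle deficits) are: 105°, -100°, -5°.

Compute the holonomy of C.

Holonomy = total enclosed curvature = 105° + (-100°) + (-5°) = 0°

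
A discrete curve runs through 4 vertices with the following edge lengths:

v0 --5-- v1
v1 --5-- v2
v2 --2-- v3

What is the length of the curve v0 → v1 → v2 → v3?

Arc length = 5 + 5 + 2 = 12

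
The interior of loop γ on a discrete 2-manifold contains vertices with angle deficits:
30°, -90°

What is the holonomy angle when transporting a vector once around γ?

Holonomy = total enclosed curvature = 30° + (-90°) = -60°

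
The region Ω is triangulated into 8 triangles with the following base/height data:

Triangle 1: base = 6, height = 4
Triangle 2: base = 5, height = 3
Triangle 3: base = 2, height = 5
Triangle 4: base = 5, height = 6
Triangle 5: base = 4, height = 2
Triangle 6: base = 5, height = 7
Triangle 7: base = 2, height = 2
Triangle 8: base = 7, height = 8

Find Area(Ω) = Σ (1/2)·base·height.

(1/2)×6×4 + (1/2)×5×3 + (1/2)×2×5 + (1/2)×5×6 + (1/2)×4×2 + (1/2)×5×7 + (1/2)×2×2 + (1/2)×7×8 = 91.0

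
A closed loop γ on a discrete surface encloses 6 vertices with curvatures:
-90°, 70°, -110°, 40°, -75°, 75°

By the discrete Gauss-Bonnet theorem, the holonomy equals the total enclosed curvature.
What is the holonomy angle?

Holonomy = total enclosed curvature = (-90°) + 70° + (-110°) + 40° + (-75°) + 75° = -90°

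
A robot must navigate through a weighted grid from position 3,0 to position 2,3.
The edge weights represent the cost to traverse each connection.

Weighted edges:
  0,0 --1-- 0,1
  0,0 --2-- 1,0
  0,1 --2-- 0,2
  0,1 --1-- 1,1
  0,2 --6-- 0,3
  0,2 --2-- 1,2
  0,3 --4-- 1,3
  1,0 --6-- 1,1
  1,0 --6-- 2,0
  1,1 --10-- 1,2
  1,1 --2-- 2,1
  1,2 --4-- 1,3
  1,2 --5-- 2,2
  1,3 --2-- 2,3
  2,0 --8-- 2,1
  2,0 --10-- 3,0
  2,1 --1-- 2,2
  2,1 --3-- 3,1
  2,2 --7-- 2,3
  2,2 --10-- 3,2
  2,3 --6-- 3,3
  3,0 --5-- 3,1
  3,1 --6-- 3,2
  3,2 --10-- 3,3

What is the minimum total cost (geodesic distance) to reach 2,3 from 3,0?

Shortest path: 3,0 → 3,1 → 2,1 → 2,2 → 2,3, total weight = 16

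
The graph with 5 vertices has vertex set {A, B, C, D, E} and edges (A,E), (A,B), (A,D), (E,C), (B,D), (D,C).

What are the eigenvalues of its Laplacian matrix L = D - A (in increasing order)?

Degrees: deg(A) = 3, deg(B) = 2, deg(C) = 2, deg(D) = 3, deg(E) = 2.
L = D − A with rows/columns ordered (A, B, C, D, E):
  [ 3, -1,  0, -1, -1]
  [-1,  2,  0, -1,  0]
  [ 0,  0,  2, -1, -1]
  [-1, -1, -1,  3,  0]
  [-1,  0, -1,  0,  2]
Characteristic polynomial: det(λI − L) = λ(λ² − 5λ + 5)(λ² − 7λ + 11).
Roots: λ = 0; (λ² − 5λ + 5) = 0 ⇒ λ = (5 ± √5)/2 ≈ 1.382, 3.618; (λ² − 7λ + 11) = 0 ⇒ λ = (7 ± √5)/2 ≈ 2.382, 4.618.
(Check: the roots sum (with multiplicity) to 12, matching trace L = Σdeg = 2·6 = 12.)
Laplacian eigenvalues (increasing order): [0.0, 1.382, 2.382, 3.618, 4.618]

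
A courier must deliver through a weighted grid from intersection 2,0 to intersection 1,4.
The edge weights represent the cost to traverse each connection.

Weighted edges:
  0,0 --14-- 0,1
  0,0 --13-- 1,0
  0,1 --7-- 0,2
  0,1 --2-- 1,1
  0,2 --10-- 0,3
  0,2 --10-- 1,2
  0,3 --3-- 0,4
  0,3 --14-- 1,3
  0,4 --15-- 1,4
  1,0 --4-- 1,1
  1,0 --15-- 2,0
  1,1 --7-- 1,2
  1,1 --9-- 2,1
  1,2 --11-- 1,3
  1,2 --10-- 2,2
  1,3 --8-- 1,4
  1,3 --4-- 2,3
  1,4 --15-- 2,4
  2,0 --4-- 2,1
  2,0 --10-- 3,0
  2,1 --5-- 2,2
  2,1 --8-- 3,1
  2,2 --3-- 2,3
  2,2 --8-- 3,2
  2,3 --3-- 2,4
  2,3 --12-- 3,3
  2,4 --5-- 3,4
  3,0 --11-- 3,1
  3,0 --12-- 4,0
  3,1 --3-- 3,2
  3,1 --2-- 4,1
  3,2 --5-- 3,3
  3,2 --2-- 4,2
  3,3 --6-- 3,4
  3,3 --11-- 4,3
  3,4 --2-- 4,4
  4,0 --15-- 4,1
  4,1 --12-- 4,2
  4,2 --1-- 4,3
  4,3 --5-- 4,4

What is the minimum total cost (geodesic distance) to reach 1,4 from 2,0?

Shortest path: 2,0 → 2,1 → 2,2 → 2,3 → 1,3 → 1,4, total weight = 24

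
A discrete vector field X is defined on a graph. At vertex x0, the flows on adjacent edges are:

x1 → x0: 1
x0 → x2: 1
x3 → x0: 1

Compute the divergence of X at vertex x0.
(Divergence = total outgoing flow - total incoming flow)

Divergence = sum of outgoing flows = (-1) + 1 + (-1) = -1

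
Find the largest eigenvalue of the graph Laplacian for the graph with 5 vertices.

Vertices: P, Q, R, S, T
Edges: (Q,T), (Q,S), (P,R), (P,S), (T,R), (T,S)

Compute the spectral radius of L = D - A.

Degrees: deg(P) = 2, deg(Q) = 2, deg(R) = 2, deg(S) = 3, deg(T) = 3.
L = D − A with rows/columns ordered (P, Q, R, S, T):
  [ 2,  0, -1, -1,  0]
  [ 0,  2,  0, -1, -1]
  [-1,  0,  2,  0, -1]
  [-1, -1,  0,  3, -1]
  [ 0, -1, -1, -1,  3]
Characteristic polynomial: det(λI − L) = λ(λ² − 5λ + 5)(λ² − 7λ + 11).
Roots: λ = 0; (λ² − 5λ + 5) = 0 ⇒ λ = (5 ± √5)/2 ≈ 1.382, 3.618; (λ² − 7λ + 11) = 0 ⇒ λ = (7 ± √5)/2 ≈ 2.382, 4.618.
(Check: the roots sum (with multiplicity) to 12, matching trace L = Σdeg = 2·6 = 12.)
Laplacian eigenvalues: [0.0, 1.382, 2.382, 3.618, 4.618]. Largest eigenvalue (spectral radius) = 4.618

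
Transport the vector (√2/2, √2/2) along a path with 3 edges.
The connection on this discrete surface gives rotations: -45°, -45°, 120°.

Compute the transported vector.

Total rotation: (-45°) + (-45°) + 120° = 30°. Final vector: (0.2588, 0.9659)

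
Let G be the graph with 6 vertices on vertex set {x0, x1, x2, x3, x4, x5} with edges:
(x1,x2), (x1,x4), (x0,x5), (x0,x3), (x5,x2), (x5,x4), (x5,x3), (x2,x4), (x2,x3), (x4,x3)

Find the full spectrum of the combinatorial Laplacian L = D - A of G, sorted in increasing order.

Degrees: deg(x0) = 2, deg(x1) = 2, deg(x2) = 4, deg(x3) = 4, deg(x4) = 4, deg(x5) = 4.
L = D − A with rows/columns ordered (x0, x1, x2, x3, x4, x5):
  [ 2,  0,  0, -1,  0, -1]
  [ 0,  2, -1,  0, -1,  0]
  [ 0, -1,  4, -1, -1, -1]
  [-1,  0, -1,  4, -1, -1]
  [ 0, -1, -1, -1,  4, -1]
  [-1,  0, -1, -1, -1,  4]
Characteristic polynomial: det(λI − L) = λ(λ² − 7λ + 8)(λ − 3)(λ − 5)².
Roots: λ = 0; (λ² − 7λ + 8) = 0 ⇒ λ = (7 ± √17)/2 ≈ 1.4384, 5.5616; (λ − 3) = 0 ⇒ λ = 3; (λ − 5) = 0 ⇒ λ = 5 (multiplicity 2).
(Check: the roots sum (with multiplicity) to 20, matching trace L = Σdeg = 2·10 = 20.)
Laplacian eigenvalues (increasing order): [0.0, 1.4384, 3.0, 5.0, 5.0, 5.5616]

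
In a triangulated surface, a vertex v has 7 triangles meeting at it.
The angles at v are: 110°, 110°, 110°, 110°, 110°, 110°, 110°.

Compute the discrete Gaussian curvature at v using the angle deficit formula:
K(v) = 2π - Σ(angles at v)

Sum of angles = 770°. K = 360° - 770° = -410° = -41π/18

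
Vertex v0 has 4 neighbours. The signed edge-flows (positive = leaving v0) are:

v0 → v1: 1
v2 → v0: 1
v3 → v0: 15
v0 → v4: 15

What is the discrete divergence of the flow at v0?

Divergence = sum of outgoing flows = 1 + (-1) + (-15) + 15 = 0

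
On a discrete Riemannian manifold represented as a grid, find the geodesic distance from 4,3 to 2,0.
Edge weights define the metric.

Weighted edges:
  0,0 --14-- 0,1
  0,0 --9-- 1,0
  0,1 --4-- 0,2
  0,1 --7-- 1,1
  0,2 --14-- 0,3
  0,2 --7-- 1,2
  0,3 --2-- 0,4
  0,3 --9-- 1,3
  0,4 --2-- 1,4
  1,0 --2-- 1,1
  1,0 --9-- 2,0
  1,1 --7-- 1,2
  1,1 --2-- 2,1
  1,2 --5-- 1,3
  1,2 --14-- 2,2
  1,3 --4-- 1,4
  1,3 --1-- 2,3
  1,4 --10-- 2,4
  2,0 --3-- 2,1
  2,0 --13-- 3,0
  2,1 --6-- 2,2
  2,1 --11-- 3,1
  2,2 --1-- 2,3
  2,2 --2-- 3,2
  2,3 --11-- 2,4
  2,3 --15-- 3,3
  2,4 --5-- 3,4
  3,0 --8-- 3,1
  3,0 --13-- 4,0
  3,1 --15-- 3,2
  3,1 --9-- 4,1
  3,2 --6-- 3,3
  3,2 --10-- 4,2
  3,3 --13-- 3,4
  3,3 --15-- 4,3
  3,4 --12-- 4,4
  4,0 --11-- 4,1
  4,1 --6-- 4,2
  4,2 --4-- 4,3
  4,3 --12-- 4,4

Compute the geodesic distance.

Shortest path: 4,3 → 4,2 → 3,2 → 2,2 → 2,1 → 2,0, total weight = 25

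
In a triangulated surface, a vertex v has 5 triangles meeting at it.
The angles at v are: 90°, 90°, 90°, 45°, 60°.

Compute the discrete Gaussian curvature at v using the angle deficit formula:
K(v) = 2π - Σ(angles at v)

Sum of angles = 375°. K = 360° - 375° = -15°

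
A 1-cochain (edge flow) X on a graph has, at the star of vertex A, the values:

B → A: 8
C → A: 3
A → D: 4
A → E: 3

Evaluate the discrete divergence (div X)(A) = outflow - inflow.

Divergence = sum of outgoing flows = (-8) + (-3) + 4 + 3 = -4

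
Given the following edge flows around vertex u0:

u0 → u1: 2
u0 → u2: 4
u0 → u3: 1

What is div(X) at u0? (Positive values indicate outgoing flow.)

Divergence = sum of outgoing flows = 2 + 4 + 1 = 7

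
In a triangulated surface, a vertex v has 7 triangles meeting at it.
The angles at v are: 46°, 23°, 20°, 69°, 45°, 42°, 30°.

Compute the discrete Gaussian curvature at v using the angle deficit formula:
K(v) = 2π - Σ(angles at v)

Sum of angles = 275°. K = 360° - 275° = 85° = 17π/36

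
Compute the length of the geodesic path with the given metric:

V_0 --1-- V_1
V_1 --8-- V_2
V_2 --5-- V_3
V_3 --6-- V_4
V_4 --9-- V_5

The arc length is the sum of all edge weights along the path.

Arc length = 1 + 8 + 5 + 6 + 9 = 29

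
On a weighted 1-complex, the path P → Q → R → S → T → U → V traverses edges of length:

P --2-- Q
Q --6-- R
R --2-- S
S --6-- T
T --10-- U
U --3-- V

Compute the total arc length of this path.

Arc length = 2 + 6 + 2 + 6 + 10 + 3 = 29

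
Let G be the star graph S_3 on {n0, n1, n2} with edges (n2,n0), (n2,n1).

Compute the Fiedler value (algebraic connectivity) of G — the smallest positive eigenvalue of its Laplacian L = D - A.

The star S_3 is the complete bipartite graph K_{1,2} (one hub of degree 2, 2 leaves of degree 1). The Laplacian spectrum of K_{p,q} is 0, p (multiplicity q−1), q (multiplicity p−1), p+q. With p = 1, q = 2: 0 once, 1 with multiplicity 1, and 3 once. (Check: trace L = sum of degrees = 4 = 1·1 + 3.)
Laplacian eigenvalues: [0.0, 1.0, 3.0]. Algebraic connectivity (smallest non-zero eigenvalue) = 1.0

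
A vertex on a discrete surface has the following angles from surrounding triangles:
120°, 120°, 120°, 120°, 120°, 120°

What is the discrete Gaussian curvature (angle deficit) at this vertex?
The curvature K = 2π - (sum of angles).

Sum of angles = 720°. K = 360° - 720° = -360°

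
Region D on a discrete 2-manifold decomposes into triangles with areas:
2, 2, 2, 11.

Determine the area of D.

2 + 2 + 2 + 11 = 17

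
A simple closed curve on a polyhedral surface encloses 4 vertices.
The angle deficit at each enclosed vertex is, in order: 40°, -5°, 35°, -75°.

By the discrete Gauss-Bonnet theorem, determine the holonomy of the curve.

Holonomy = total enclosed curvature = 40° + (-5°) + 35° + (-75°) = -5°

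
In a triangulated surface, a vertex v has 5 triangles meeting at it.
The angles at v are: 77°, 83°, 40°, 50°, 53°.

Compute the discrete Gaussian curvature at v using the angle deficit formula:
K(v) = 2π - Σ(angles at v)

Sum of angles = 303°. K = 360° - 303° = 57° = 19π/60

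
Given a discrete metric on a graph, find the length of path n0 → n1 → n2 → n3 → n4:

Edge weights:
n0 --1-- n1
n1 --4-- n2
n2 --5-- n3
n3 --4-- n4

Arc length = 1 + 4 + 5 + 4 = 14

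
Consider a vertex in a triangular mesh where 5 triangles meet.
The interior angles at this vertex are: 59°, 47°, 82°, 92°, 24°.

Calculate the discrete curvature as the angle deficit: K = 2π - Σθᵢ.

Sum of angles = 304°. K = 360° - 304° = 56° = 14π/45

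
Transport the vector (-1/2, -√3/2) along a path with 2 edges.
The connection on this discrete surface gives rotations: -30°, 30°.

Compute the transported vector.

Total rotation: (-30°) + 30° = 0°. Final vector: (-0.5000, -0.8660)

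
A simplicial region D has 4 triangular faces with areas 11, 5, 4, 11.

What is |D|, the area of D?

11 + 5 + 4 + 11 = 31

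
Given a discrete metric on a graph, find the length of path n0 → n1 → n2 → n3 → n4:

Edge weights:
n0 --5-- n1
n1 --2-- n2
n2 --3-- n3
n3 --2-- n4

Arc length = 5 + 2 + 3 + 2 = 12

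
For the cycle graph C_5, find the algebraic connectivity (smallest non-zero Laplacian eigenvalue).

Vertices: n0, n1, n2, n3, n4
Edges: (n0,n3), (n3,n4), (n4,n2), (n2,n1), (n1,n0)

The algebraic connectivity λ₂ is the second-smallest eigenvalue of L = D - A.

The cycle graph C_n has Laplacian eigenvalues λ_k = 2 − 2cos(2πk/n), k = 0, 1, …, n−1. Here n = 5:
k=0: 2 − 2cos(0) = 0.0; k=1: 2 − 2cos(2π/5) = 1.382; k=2: 2 − 2cos(4π/5) = 3.618; k=3: 2 − 2cos(6π/5) = 3.618; k=4: 2 − 2cos(8π/5) = 1.382.
Laplacian eigenvalues: [0.0, 1.382, 1.382, 3.618, 3.618]. Algebraic connectivity (smallest non-zero eigenvalue) = 1.382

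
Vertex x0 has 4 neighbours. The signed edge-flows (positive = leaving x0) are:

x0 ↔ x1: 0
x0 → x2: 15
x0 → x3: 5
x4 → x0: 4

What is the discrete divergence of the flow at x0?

Divergence = sum of outgoing flows = 0 + 15 + 5 + (-4) = 16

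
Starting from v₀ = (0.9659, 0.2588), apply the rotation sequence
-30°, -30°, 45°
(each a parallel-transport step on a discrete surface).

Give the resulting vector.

Total rotation: (-30°) + (-30°) + 45° = -15°. Final vector: (1, 0)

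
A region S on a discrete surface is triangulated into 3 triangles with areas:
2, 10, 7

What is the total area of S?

2 + 10 + 7 = 19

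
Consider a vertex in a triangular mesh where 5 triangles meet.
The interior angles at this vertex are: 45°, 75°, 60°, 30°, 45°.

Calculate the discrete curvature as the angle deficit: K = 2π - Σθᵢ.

Sum of angles = 255°. K = 360° - 255° = 105° = 7π/12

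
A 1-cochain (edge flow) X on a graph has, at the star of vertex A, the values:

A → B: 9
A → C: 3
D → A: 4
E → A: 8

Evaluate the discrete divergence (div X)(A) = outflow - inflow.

Divergence = sum of outgoing flows = 9 + 3 + (-4) + (-8) = 0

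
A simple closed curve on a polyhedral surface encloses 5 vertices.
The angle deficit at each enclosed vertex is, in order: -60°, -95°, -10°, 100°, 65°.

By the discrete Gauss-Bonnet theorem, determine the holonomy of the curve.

Holonomy = total enclosed curvature = (-60°) + (-95°) + (-10°) + 100° + 65° = 0°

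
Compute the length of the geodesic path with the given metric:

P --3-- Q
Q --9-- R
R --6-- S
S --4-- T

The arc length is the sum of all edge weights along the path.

Arc length = 3 + 9 + 6 + 4 = 22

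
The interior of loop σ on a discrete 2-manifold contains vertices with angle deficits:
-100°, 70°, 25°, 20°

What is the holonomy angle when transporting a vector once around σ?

Holonomy = total enclosed curvature = (-100°) + 70° + 25° + 20° = 15°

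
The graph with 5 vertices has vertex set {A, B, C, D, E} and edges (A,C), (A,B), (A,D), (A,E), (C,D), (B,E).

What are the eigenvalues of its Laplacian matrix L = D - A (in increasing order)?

Degrees: deg(A) = 4, deg(B) = 2, deg(C) = 2, deg(D) = 2, deg(E) = 2.
L = D − A with rows/columns ordered (A, B, C, D, E):
  [ 4, -1, -1, -1, -1]
  [-1,  2,  0,  0, -1]
  [-1,  0,  2, -1,  0]
  [-1,  0, -1,  2,  0]
  [-1, -1,  0,  0,  2]
Characteristic polynomial: det(λI − L) = λ(λ − 1)(λ − 3)²(λ − 5).
Roots: λ = 0; (λ − 1) = 0 ⇒ λ = 1; (λ − 3) = 0 ⇒ λ = 3 (multiplicity 2); (λ − 5) = 0 ⇒ λ = 5.
(Check: the roots sum (with multiplicity) to 12, matching trace L = Σdeg = 2·6 = 12.)
Laplacian eigenvalues (increasing order): [0.0, 1.0, 3.0, 3.0, 5.0]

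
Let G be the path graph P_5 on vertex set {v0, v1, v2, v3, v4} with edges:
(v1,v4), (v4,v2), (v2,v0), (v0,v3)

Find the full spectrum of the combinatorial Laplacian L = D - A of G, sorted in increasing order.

The path graph P_n has Laplacian eigenvalues λ_k = 2 − 2cos(kπ/n), k = 0, 1, …, n−1. Here n = 5:
k=0: 2 − 2cos(0) = 0.0; k=1: 2 − 2cos(π/5) = 0.382; k=2: 2 − 2cos(2π/5) = 1.382; k=3: 2 − 2cos(3π/5) = 2.618; k=4: 2 − 2cos(4π/5) = 3.618.
Laplacian eigenvalues (increasing order): [0.0, 0.382, 1.382, 2.618, 3.618]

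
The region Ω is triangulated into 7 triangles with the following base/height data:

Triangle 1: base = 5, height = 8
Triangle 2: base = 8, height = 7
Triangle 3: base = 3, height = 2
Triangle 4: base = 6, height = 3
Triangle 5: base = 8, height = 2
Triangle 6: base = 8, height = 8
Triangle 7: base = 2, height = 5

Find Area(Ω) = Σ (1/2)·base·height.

(1/2)×5×8 + (1/2)×8×7 + (1/2)×3×2 + (1/2)×6×3 + (1/2)×8×2 + (1/2)×8×8 + (1/2)×2×5 = 105.0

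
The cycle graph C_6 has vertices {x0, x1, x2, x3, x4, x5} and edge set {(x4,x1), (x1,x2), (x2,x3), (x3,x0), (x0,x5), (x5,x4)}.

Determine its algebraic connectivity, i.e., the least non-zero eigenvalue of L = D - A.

The cycle graph C_n has Laplacian eigenvalues λ_k = 2 − 2cos(2πk/n), k = 0, 1, …, n−1. Here n = 6:
k=0: 2 − 2cos(0) = 0.0; k=1: 2 − 2cos(π/3) = 1.0; k=2: 2 − 2cos(2π/3) = 3.0; k=3: 2 − 2cos(π) = 4.0; k=4: 2 − 2cos(4π/3) = 3.0; k=5: 2 − 2cos(5π/3) = 1.0.
Laplacian eigenvalues: [0.0, 1.0, 1.0, 3.0, 3.0, 4.0]. Algebraic connectivity (smallest non-zero eigenvalue) = 1.0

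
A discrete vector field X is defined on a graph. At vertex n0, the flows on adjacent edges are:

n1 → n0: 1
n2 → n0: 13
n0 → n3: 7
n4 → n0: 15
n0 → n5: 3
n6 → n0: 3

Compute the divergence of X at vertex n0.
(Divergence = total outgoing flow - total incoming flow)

Divergence = sum of outgoing flows = (-1) + (-13) + 7 + (-15) + 3 + (-3) = -22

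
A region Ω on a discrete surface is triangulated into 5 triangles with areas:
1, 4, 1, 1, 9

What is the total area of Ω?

1 + 4 + 1 + 1 + 9 = 16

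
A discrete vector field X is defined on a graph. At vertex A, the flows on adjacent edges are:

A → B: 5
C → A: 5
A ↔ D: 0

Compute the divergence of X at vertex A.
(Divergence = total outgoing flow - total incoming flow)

Divergence = sum of outgoing flows = 5 + (-5) + 0 = 0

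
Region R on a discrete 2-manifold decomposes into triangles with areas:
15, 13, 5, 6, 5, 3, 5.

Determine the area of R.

15 + 13 + 5 + 6 + 5 + 3 + 5 = 52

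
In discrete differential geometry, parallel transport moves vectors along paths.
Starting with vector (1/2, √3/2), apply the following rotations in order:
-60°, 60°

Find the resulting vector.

Total rotation: (-60°) + 60° = 0°. Final vector: (0.5000, 0.8660)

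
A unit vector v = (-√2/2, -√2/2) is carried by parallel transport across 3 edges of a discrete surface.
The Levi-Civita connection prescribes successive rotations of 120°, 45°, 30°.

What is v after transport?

Total rotation: 120° + 45° + 30° = 195° ≡ -165° (mod 360°). Final vector: (0.5000, 0.8660)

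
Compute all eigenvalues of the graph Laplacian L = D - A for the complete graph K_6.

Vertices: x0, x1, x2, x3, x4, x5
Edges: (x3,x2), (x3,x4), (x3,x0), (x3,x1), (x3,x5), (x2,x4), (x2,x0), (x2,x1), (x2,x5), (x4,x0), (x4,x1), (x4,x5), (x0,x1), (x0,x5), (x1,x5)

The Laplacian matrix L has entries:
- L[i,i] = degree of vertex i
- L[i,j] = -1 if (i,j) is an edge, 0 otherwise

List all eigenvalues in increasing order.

For the complete graph K_n, L = nI − J (J = all-ones matrix). J has eigenvalues n (once, eigenvector 𝟙) and 0 (multiplicity n−1), so L has eigenvalues 0 (once) and n (multiplicity n−1). Here n = 6: eigenvalue 0 once and 6 with multiplicity 5.
Laplacian eigenvalues (increasing order): [0.0, 6.0, 6.0, 6.0, 6.0, 6.0]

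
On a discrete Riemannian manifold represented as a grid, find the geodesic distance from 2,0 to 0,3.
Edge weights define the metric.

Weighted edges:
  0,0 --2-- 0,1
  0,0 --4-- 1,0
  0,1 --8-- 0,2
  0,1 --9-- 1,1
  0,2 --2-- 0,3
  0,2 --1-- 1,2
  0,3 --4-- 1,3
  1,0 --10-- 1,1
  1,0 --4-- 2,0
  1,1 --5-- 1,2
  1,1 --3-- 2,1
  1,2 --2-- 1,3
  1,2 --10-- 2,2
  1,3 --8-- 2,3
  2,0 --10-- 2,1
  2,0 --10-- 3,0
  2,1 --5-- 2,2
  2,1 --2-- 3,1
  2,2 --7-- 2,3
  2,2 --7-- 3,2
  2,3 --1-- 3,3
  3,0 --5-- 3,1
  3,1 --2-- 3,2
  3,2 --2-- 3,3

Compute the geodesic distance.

Shortest path: 2,0 → 1,0 → 0,0 → 0,1 → 0,2 → 0,3, total weight = 20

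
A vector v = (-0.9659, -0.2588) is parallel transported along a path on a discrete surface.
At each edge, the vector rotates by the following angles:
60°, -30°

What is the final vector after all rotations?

Total rotation: 60° + (-30°) = 30°. Final vector: (-0.7071, -0.7071)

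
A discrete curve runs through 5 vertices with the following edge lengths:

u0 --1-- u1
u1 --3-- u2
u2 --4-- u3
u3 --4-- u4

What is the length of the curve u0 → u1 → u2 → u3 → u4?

Arc length = 1 + 3 + 4 + 4 = 12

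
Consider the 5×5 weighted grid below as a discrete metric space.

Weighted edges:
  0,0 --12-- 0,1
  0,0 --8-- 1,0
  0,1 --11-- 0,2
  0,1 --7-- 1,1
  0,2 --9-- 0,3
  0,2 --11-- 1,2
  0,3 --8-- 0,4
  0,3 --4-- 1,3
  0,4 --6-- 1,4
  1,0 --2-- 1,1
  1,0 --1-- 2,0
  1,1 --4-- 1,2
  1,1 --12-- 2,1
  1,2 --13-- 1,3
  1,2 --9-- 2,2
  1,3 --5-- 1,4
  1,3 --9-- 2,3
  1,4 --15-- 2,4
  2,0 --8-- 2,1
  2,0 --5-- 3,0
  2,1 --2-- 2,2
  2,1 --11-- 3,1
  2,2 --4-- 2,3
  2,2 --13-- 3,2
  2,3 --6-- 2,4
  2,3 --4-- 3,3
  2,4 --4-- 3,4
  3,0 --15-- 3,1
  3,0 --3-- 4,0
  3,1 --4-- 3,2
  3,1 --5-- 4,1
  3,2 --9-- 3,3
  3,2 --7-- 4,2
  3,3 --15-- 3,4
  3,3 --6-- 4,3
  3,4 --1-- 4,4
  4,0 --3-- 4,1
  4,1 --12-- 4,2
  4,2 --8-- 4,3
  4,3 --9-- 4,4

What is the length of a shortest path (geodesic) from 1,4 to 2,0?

Shortest path: 1,4 → 1,3 → 1,2 → 1,1 → 1,0 → 2,0, total weight = 25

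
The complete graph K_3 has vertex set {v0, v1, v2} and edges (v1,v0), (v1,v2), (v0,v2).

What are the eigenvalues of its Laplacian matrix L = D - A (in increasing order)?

For the complete graph K_n, L = nI − J (J = all-ones matrix). J has eigenvalues n (once, eigenvector 𝟙) and 0 (multiplicity n−1), so L has eigenvalues 0 (once) and n (multiplicity n−1). Here n = 3: eigenvalue 0 once and 3 with multiplicity 2.
Laplacian eigenvalues (increasing order): [0.0, 3.0, 3.0]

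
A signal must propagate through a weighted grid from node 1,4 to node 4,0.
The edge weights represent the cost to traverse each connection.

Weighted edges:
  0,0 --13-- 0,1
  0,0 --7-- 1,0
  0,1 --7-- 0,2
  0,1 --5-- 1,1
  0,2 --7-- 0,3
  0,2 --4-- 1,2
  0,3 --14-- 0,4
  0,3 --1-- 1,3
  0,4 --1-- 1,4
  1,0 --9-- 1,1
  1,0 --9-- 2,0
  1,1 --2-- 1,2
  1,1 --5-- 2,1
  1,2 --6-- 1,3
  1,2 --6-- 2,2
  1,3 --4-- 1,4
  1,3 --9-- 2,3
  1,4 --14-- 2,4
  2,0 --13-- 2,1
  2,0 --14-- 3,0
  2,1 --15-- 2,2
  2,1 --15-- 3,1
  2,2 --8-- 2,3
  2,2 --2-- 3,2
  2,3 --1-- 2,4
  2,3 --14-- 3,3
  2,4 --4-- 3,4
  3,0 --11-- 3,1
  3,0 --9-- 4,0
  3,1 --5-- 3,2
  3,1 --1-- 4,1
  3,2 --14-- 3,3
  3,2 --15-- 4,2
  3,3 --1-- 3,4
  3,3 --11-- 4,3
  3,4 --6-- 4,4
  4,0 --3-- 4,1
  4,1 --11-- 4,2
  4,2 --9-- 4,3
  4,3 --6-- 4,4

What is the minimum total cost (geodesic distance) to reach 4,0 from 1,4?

Shortest path: 1,4 → 1,3 → 1,2 → 2,2 → 3,2 → 3,1 → 4,1 → 4,0, total weight = 27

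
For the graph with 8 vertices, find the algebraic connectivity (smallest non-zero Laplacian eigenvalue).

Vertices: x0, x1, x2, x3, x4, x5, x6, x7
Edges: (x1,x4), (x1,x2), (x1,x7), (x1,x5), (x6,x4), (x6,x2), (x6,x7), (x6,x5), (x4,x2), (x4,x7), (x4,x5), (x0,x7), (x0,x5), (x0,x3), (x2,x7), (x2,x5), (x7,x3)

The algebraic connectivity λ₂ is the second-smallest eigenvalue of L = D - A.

Degrees: deg(x0) = 3, deg(x1) = 4, deg(x2) = 5, deg(x3) = 2, deg(x4) = 5, deg(x5) = 5, deg(x6) = 4, deg(x7) = 6.
L = D − A with rows/columns ordered (x0, x1, x2, x3, x4, x5, x6, x7):
  [ 3,  0,  0, -1,  0, -1,  0, -1]
  [ 0,  4, -1,  0, -1, -1,  0, -1]
  [ 0, -1,  5,  0, -1, -1, -1, -1]
  [-1,  0,  0,  2,  0,  0,  0, -1]
  [ 0, -1, -1,  0,  5, -1, -1, -1]
  [-1, -1, -1,  0, -1,  5, -1,  0]
  [ 0,  0, -1,  0, -1, -1,  4, -1]
  [-1, -1, -1, -1, -1,  0, -1,  6]
Characteristic polynomial: det(λI − L) = λ(λ² − 7λ + 8)(λ² − 11λ + 26)(λ − 4)(λ − 6)².
Roots: λ = 0; (λ² − 7λ + 8) = 0 ⇒ λ = (7 ± √17)/2 ≈ 1.4384, 5.5616; (λ² − 11λ + 26) = 0 ⇒ λ = (11 ± √17)/2 ≈ 3.4384, 7.5616; (λ − 4) = 0 ⇒ λ = 4; (λ − 6) = 0 ⇒ λ = 6 (multiplicity 2).
(Check: the roots sum (with multiplicity) to 34, matching trace L = Σdeg = 2·17 = 34.)
Laplacian eigenvalues: [0.0, 1.4384, 3.4384, 4.0, 5.5616, 6.0, 6.0, 7.5616]. Algebraic connectivity (smallest non-zero eigenvalue) = 1.4384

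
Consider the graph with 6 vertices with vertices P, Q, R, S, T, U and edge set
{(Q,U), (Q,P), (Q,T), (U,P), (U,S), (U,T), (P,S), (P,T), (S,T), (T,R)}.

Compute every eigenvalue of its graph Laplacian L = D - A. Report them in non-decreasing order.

Degrees: deg(P) = 4, deg(Q) = 3, deg(R) = 1, deg(S) = 3, deg(T) = 5, deg(U) = 4.
L = D − A with rows/columns ordered (P, Q, R, S, T, U):
  [ 4, -1,  0, -1, -1, -1]
  [-1,  3,  0,  0, -1, -1]
  [ 0,  0,  1,  0, -1,  0]
  [-1,  0,  0,  3, -1, -1]
  [-1, -1, -1, -1,  5, -1]
  [-1, -1,  0, -1, -1,  4]
Characteristic polynomial: det(λI − L) = λ(λ − 1)(λ − 3)(λ − 5)²(λ − 6).
Roots: λ = 0; (λ − 1) = 0 ⇒ λ = 1; (λ − 3) = 0 ⇒ λ = 3; (λ − 5) = 0 ⇒ λ = 5 (multiplicity 2); (λ − 6) = 0 ⇒ λ = 6.
(Check: the roots sum (with multiplicity) to 20, matching trace L = Σdeg = 2·10 = 20.)
Laplacian eigenvalues (increasing order): [0.0, 1.0, 3.0, 5.0, 5.0, 6.0]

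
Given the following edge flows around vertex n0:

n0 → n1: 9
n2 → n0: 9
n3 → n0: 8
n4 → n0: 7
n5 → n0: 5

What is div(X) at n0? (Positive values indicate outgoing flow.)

Divergence = sum of outgoing flows = 9 + (-9) + (-8) + (-7) + (-5) = -20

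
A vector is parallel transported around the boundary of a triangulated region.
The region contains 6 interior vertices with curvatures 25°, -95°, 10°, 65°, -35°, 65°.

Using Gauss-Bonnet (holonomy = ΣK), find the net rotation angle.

Holonomy = total enclosed curvature = 25° + (-95°) + 10° + 65° + (-35°) + 65° = 35°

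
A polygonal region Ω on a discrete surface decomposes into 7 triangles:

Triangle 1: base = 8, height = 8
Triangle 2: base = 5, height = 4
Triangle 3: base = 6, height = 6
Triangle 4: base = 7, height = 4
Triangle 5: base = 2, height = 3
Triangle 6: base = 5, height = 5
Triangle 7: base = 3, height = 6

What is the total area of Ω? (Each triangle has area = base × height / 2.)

(1/2)×8×8 + (1/2)×5×4 + (1/2)×6×6 + (1/2)×7×4 + (1/2)×2×3 + (1/2)×5×5 + (1/2)×3×6 = 98.5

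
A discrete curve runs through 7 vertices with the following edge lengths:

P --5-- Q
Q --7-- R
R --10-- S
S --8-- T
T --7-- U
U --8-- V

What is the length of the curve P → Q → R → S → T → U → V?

Arc length = 5 + 7 + 10 + 8 + 7 + 8 = 45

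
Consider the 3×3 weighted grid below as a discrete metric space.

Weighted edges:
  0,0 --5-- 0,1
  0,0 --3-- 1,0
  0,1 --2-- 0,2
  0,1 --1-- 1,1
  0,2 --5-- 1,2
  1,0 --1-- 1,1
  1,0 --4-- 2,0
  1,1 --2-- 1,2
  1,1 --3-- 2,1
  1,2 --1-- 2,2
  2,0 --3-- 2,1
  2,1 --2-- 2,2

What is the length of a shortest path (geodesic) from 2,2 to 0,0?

Shortest path: 2,2 → 1,2 → 1,1 → 1,0 → 0,0, total weight = 7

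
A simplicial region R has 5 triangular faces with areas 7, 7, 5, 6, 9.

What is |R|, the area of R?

7 + 7 + 5 + 6 + 9 = 34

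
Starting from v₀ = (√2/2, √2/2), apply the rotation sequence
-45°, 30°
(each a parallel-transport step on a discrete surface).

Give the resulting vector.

Total rotation: (-45°) + 30° = -15°. Final vector: (0.8660, 0.5000)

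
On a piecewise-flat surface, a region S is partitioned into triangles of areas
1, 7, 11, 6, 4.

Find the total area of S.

1 + 7 + 11 + 6 + 4 = 29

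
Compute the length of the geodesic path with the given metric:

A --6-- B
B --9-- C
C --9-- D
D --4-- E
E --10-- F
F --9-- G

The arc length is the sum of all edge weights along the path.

Arc length = 6 + 9 + 9 + 4 + 10 + 9 = 47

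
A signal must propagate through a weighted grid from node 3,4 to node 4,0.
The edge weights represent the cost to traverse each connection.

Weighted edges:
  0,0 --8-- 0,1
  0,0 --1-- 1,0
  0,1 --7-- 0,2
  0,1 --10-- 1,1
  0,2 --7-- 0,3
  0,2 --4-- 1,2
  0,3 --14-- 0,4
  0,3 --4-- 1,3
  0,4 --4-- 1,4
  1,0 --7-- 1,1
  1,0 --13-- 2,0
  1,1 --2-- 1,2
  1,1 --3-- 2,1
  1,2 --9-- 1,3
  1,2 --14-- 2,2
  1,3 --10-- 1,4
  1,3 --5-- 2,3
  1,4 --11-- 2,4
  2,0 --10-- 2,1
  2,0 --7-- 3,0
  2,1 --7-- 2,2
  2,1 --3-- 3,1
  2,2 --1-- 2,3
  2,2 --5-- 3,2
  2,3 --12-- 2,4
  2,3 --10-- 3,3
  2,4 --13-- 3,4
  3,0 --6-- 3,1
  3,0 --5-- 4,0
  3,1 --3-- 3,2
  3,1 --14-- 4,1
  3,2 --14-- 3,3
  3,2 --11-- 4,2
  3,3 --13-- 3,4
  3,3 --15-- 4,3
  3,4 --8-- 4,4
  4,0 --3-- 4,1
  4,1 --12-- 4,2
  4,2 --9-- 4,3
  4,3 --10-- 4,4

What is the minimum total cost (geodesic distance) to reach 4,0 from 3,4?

Shortest path: 3,4 → 3,3 → 3,2 → 3,1 → 3,0 → 4,0, total weight = 41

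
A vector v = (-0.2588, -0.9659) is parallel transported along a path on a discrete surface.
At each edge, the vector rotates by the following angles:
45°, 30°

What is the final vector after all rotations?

Total rotation: 45° + 30° = 75°. Final vector: (0.8660, -0.5000)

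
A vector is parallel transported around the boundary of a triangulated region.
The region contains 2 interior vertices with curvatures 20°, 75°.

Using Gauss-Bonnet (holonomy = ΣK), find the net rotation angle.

Holonomy = total enclosed curvature = 20° + 75° = 95°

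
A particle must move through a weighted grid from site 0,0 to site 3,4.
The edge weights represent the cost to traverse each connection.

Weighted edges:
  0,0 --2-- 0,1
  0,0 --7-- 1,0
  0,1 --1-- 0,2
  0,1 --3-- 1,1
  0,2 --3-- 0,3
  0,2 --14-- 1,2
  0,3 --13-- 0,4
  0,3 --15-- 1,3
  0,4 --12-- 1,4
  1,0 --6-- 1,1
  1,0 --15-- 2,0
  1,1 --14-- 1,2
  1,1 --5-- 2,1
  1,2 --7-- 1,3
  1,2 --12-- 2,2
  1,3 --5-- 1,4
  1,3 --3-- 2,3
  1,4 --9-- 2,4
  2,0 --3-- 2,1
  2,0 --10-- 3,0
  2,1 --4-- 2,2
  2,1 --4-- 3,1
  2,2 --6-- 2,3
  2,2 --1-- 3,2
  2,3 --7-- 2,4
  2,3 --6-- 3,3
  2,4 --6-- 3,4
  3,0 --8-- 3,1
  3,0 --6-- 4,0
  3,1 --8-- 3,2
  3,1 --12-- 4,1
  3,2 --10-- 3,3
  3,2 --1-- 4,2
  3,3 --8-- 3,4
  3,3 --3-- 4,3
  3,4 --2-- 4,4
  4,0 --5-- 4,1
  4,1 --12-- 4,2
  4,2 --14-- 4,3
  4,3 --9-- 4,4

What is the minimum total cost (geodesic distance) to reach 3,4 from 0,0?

Shortest path: 0,0 → 0,1 → 1,1 → 2,1 → 2,2 → 3,2 → 3,3 → 3,4, total weight = 33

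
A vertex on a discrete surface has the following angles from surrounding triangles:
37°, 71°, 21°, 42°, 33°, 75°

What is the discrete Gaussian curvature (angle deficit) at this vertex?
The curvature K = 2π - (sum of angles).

Sum of angles = 279°. K = 360° - 279° = 81° = 9π/20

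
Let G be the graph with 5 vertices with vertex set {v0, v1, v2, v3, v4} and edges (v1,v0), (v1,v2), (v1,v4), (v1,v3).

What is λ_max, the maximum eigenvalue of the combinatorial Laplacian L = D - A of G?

Degrees: deg(v0) = 1, deg(v1) = 4, deg(v2) = 1, deg(v3) = 1, deg(v4) = 1.
L = D − A with rows/columns ordered (v0, v1, v2, v3, v4):
  [ 1, -1,  0,  0,  0]
  [-1,  4, -1, -1, -1]
  [ 0, -1,  1,  0,  0]
  [ 0, -1,  0,  1,  0]
  [ 0, -1,  0,  0,  1]
Characteristic polynomial: det(λI − L) = λ(λ − 1)³(λ − 5).
Roots: λ = 0; (λ − 1) = 0 ⇒ λ = 1 (multiplicity 3); (λ − 5) = 0 ⇒ λ = 5.
(Check: the roots sum (with multiplicity) to 8, matching trace L = Σdeg = 2·4 = 8.)
Laplacian eigenvalues: [0.0, 1.0, 1.0, 1.0, 5.0]. Largest eigenvalue (spectral radius) = 5.0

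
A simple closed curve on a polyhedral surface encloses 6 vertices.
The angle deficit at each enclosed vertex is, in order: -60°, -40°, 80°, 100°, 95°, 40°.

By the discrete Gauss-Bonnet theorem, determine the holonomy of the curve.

Holonomy = total enclosed curvature = (-60°) + (-40°) + 80° + 100° + 95° + 40° = 215°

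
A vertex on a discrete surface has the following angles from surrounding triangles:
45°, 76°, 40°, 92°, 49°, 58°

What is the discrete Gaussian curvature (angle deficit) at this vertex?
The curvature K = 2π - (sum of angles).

Sum of angles = 360°. K = 360° - 360° = 0° = 0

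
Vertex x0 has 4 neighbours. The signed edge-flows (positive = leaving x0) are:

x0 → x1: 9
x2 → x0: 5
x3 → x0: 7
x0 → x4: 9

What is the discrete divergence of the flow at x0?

Divergence = sum of outgoing flows = 9 + (-5) + (-7) + 9 = 6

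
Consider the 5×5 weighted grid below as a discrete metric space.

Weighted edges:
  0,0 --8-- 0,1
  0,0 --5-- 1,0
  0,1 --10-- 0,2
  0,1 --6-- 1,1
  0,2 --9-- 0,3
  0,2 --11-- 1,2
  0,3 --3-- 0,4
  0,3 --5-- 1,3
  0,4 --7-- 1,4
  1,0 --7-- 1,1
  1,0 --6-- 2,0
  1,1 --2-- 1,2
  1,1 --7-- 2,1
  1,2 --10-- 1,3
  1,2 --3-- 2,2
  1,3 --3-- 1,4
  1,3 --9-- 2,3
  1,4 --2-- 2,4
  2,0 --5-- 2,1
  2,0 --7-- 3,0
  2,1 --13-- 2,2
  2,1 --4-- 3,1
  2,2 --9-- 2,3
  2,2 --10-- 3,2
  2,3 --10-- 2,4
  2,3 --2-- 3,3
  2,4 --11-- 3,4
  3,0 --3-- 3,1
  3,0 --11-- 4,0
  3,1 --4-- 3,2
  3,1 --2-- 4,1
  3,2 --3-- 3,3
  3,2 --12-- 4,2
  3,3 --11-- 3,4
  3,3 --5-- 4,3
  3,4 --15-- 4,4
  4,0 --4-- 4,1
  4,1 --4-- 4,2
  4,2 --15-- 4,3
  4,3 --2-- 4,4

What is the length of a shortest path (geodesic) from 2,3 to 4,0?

Shortest path: 2,3 → 3,3 → 3,2 → 3,1 → 4,1 → 4,0, total weight = 15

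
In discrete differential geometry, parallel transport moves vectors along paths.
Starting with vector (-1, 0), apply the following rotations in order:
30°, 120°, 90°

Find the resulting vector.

Total rotation: 30° + 120° + 90° = 240° ≡ -120° (mod 360°). Final vector: (0.5000, 0.8660)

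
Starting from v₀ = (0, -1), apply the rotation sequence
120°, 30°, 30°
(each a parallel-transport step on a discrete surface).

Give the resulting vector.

Total rotation: 120° + 30° + 30° = 180°. Final vector: (0, 1)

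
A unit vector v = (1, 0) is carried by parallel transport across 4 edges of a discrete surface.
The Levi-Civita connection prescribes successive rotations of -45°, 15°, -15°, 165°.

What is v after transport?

Total rotation: (-45°) + 15° + (-15°) + 165° = 120°. Final vector: (-0.5000, 0.8660)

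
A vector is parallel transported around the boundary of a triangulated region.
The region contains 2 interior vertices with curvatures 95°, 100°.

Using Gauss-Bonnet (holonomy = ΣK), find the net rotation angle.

Holonomy = total enclosed curvature = 95° + 100° = 195°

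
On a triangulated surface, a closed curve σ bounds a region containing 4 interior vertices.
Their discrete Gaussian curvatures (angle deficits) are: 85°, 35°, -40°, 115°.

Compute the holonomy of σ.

Holonomy = total enclosed curvature = 85° + 35° + (-40°) + 115° = 195°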